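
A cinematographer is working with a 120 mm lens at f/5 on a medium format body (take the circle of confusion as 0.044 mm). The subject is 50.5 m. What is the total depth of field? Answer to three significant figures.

191 m

Hyperfocal distance H = f²/(N·c) + f = 120²/(5 × 0.044) + 120 = 14400/0.22 + 120 ≈ 65574.5 mm ≈ 65.57 m.
Near limit Dn = s·(H − f)/(H + s − 2f) = 50500 × (65574.5 − 120) / (65574.5 + 50500 − 2 × 120) = 50500 × 65454.5 / 115834.5 ≈ 28536 mm.
Far limit Df = s·(H − f)/(H − s) = 50500 × (65574.5 − 120) / (65574.5 − 50500) = 50500 × 65454.5 / 15074.5 ≈ 219274 mm.
Depth of field = Df − Dn = 219274 − 28536 ≈ 190738 mm ≈ 191 m.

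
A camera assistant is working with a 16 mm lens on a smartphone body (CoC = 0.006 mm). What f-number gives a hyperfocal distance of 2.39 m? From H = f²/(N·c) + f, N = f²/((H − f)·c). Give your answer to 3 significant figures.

f/18

Rearrange H = f²/(N·c) + f for N: N = f² / ((H − f)·c).
N = 16² / ((2390 − 16) × 0.006) = 256 / 14.24 ≈ 18.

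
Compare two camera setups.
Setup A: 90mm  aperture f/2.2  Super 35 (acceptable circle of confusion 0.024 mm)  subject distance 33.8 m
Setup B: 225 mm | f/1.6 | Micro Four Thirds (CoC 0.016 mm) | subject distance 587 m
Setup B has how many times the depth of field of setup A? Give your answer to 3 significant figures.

24.5

Setup A: H = 90²/(2.2×0.024) + 90 ≈ 153499.1 mm; DoF = Df − Dn = 43319 − 27711 ≈ 15608 mm.
Setup B: H = 225²/(1.6×0.016) + 225 ≈ 1977764.1 mm; DoF = Df − Dn = 834660 − 452681 ≈ 381979 mm.
Ratio = 381979 / 15608 ≈ 24.5.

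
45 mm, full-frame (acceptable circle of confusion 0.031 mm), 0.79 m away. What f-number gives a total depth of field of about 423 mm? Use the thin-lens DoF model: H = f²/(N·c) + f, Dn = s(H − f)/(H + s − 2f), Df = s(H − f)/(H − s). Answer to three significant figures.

f/22

Write h = H − f = f²/(N·c). The thin-lens limits are Dn = s·h/(h + (s−f)) and Df = s·h/(h − (s−f)), so DoF = Df − Dn = 2·s·(s−f)·h / (h² − (s−f)²).
That is a quadratic in h: DoF·h² − 2·s·(s−f)·h − DoF·(s−f)² = 0 ⇒ h = (s−f)·(s + √(s² + DoF²)) / DoF = 745 × (790 + √(790² + 423²)) / 423 = 745 × (790 + 896.119) / 423 ≈ 2969.6 mm.
Then N = f²/(c·h) = 45² / (0.031 × 2969.6) = 2025 / 92.059 ≈ 22.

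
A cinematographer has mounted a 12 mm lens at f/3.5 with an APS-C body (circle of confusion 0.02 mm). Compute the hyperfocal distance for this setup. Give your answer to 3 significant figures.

2.07 m

Hyperfocal distance H = f²/(N·c) + f = 12²/(3.5 × 0.02) + 12 = 144/0.07 + 12 ≈ 2069.1 mm ≈ 2.07 m.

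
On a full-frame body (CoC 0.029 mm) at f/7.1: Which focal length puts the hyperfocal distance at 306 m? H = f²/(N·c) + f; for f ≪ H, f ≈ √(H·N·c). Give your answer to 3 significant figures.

From H = f²/(N·c) + f, with f ≪ H: f ≈ √(H·N·c) = √(306000 × 7.1 × 0.029) = √63005 ≈ 251.0 mm.
The +f correction barely moves this — solving exactly, f² + N·c·f − N·c·H = 0 ⇒ f = (−N·c + √((N·c)² + 4·N·c·H))/2 = (−0.2059 + √252022)/2 ≈ 250.91 mm, so f ≈ 251 mm.

251 mm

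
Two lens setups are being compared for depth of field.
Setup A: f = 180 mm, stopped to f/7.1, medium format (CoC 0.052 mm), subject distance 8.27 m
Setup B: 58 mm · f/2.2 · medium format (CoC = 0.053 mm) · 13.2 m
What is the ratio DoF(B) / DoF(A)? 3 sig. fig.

Setup A: H = 180²/(7.1×0.052) + 180 ≈ 87937.3 mm; DoF = Df − Dn = 9109.8 − 7572.0 ≈ 1537.8 mm.
Setup B: H = 58²/(2.2×0.053) + 58 ≈ 28908.8 mm; DoF = Df − Dn = 24243 − 9069 ≈ 15174 mm.
Ratio = 15174 / 1537.8 ≈ 9.87.

9.87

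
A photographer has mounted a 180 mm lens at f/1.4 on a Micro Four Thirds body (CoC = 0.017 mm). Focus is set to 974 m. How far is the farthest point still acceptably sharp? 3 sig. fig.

Hyperfocal distance H = f²/(N·c) + f = 180²/(1.4 × 0.017) + 180 = 32400/0.0238 + 180 ≈ 1361524.5 mm ≈ 1362 m.
Far limit Df = s·(H − f)/(H − s) = 974000 × (1361524.5 − 180) / (1361524.5 − 974000) = 974000 × 1361344.5 / 387524.5 ≈ 3421589 mm ≈ 3420 m.

3420 m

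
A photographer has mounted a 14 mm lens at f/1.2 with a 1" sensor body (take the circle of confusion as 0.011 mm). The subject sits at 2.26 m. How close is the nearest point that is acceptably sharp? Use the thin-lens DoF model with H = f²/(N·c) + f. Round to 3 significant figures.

Hyperfocal distance H = f²/(N·c) + f = 14²/(1.2 × 0.011) + 14 = 196/0.0132 + 14 ≈ 14862.5 mm ≈ 14.86 m.
Near limit Dn = s·(H − f)/(H + s − 2f) = 2260 × (14862.5 − 14) / (14862.5 + 2260 − 2 × 14) = 2260 × 14848.5 / 17094.5 ≈ 1963.1 mm ≈ 1.96 m.

1.96 m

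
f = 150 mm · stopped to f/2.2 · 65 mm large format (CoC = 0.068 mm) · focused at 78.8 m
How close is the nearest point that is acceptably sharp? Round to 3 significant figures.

Hyperfocal distance H = f²/(N·c) + f = 150²/(2.2 × 0.068) + 150 = 22500/0.1496 + 150 ≈ 150551.1 mm ≈ 150.6 m.
Near limit Dn = s·(H − f)/(H + s − 2f) = 78800 × (150551.1 − 150) / (150551.1 + 78800 − 2 × 150) = 78800 × 150401.1 / 229051.1 ≈ 51742 mm ≈ 51.7 m.

51.7 m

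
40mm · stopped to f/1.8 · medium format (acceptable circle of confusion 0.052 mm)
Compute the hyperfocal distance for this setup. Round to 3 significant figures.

Hyperfocal distance H = f²/(N·c) + f = 40²/(1.8 × 0.052) + 40 = 1600/0.0936 + 40 ≈ 17134.0 mm ≈ 17.1 m.

17.1 m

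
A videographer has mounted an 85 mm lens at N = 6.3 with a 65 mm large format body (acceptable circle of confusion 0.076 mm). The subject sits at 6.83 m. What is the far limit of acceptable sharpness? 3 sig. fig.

Hyperfocal distance H = f²/(N·c) + f = 85²/(6.3 × 0.076) + 85 = 7225/0.4788 + 85 ≈ 15174.8 mm ≈ 15.17 m.
Far limit Df = s·(H − f)/(H − s) = 6830 × (15174.8 − 85) / (15174.8 − 6830) = 6830 × 15089.8 / 8344.8 ≈ 12351 mm ≈ 12.4 m.

12.4 m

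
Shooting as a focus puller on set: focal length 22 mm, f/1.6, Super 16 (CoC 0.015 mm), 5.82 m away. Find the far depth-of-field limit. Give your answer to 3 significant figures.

8.17 m

Hyperfocal distance H = f²/(N·c) + f = 22²/(1.6 × 0.015) + 22 = 484/0.024 + 22 ≈ 20188.7 mm ≈ 20.19 m.
Far limit Df = s·(H − f)/(H − s) = 5820 × (20188.7 − 22) / (20188.7 − 5820) = 5820 × 20166.7 / 14368.7 ≈ 8168.5 mm ≈ 8.17 m.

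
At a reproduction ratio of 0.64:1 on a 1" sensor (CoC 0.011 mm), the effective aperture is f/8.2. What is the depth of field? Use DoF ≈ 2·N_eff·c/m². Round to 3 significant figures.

At magnification m, DoF ≈ 2·N_eff·c/m² = 2 × 8.2 × 0.011 / 0.64² = 0.1804 / 0.4096 ≈ 0.44 mm.

0.440 mm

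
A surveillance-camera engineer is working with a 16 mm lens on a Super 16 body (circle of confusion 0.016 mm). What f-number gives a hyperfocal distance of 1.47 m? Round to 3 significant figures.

Rearrange H = f²/(N·c) + f for N: N = f² / ((H − f)·c).
N = 16² / ((1470 − 16) × 0.016) = 256 / 23.26 ≈ 11.

f/11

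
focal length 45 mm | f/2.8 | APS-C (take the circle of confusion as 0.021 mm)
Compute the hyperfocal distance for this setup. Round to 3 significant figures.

34.5 m

Hyperfocal distance H = f²/(N·c) + f = 45²/(2.8 × 0.021) + 45 = 2025/0.0588 + 45 ≈ 34483.8 mm ≈ 34.5 m.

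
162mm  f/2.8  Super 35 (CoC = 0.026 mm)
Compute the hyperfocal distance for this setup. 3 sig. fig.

Hyperfocal distance H = f²/(N·c) + f = 162²/(2.8 × 0.026) + 162 = 26244/0.0728 + 162 ≈ 360656.5 mm ≈ 361 m.

361 m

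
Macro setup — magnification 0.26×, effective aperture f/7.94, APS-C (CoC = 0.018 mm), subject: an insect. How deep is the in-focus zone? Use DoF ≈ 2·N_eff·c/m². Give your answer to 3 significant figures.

4.23 mm

At magnification m, DoF ≈ 2·N_eff·c/m² = 2 × 7.94 × 0.018 / 0.26² = 0.2858 / 0.0676 ≈ 4.23 mm.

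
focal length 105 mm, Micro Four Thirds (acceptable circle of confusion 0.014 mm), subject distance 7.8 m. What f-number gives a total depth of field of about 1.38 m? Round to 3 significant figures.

f/8.98

Write h = H − f = f²/(N·c). The thin-lens limits are Dn = s·h/(h + (s−f)) and Df = s·h/(h − (s−f)), so DoF = Df − Dn = 2·s·(s−f)·h / (h² − (s−f)²).
That is a quadratic in h: DoF·h² − 2·s·(s−f)·h − DoF·(s−f)² = 0 ⇒ h = (s−f)·(s + √(s² + DoF²)) / DoF = 7695 × (7800 + √(7800² + 1380²)) / 1380 = 7695 × (7800 + 7921.14) / 1380 ≈ 87662 mm.
Then N = f²/(c·h) = 105² / (0.014 × 87662) = 11025 / 1227.3 ≈ 8.98.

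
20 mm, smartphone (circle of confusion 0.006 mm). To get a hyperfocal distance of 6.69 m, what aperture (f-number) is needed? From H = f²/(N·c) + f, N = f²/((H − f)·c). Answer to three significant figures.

Rearrange H = f²/(N·c) + f for N: N = f² / ((H − f)·c).
N = 20² / ((6690 − 20) × 0.006) = 400 / 40.02 ≈ 10.

f/10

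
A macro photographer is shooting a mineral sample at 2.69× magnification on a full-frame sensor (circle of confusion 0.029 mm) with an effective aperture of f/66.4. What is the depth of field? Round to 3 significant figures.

At magnification m, DoF ≈ 2·N_eff·c/m² = 2 × 66.4 × 0.029 / 2.69² = 3.851 / 7.236 ≈ 0.532 mm.

0.532 mm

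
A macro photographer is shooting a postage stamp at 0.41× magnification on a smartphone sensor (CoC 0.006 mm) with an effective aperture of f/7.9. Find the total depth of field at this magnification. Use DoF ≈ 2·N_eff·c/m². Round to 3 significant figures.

At magnification m, DoF ≈ 2·N_eff·c/m² = 2 × 7.9 × 0.006 / 0.41² = 0.0948 / 0.1681 ≈ 0.564 mm.

0.564 mm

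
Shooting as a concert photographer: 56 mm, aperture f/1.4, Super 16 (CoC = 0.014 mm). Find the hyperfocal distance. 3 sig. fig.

Hyperfocal distance H = f²/(N·c) + f = 56²/(1.4 × 0.014) + 56 = 3136/0.0196 + 56 ≈ 160056.0 mm ≈ 160 m.

160 m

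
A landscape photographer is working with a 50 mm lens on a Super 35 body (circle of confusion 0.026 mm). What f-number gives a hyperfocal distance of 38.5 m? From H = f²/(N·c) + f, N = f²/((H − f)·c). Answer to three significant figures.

f/2.50

Rearrange H = f²/(N·c) + f for N: N = f² / ((H − f)·c).
N = 50² / ((38500 − 50) × 0.026) = 2500 / 999.7 ≈ 2.50.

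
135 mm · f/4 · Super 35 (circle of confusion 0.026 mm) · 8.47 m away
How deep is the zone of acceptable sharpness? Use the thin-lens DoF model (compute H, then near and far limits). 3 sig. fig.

Hyperfocal distance H = f²/(N·c) + f = 135²/(4 × 0.026) + 135 = 18225/0.104 + 135 ≈ 175375.4 mm ≈ 175.4 m.
Near limit Dn = s·(H − f)/(H + s − 2f) = 8470 × (175375.4 − 135) / (175375.4 + 8470 − 2 × 135) = 8470 × 175240.4 / 183575.4 ≈ 8085.43 mm.
Far limit Df = s·(H − f)/(H − s) = 8470 × (175375.4 − 135) / (175375.4 − 8470) = 8470 × 175240.4 / 166905.4 ≈ 8892.98 mm.
Depth of field = Df − Dn = 8892.98 − 8085.43 ≈ 807.55 mm ≈ 0.808 m.

0.808 m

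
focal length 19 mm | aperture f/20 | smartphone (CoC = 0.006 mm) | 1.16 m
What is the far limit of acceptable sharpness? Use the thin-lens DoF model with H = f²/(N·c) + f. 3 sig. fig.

Hyperfocal distance H = f²/(N·c) + f = 19²/(20 × 0.006) + 19 = 361/0.12 + 19 ≈ 3027.3 mm ≈ 3.027 m.
Far limit Df = s·(H − f)/(H − s) = 1160 × (3027.3 − 19) / (3027.3 − 1160) = 1160 × 3008.3 / 1867.3 ≈ 1868.8 mm ≈ 1.87 m.

1.87 m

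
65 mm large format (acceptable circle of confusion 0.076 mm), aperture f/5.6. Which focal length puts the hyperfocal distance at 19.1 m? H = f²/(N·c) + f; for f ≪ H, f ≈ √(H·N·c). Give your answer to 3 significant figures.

89.9 mm

From H = f²/(N·c) + f, with f ≪ H: f ≈ √(H·N·c) = √(19100 × 5.6 × 0.076) = √8129.0 ≈ 90.16 mm.
Exact: f² + N·c·f − N·c·H = 0 ⇒ f = (−N·c + √((N·c)² + 4·N·c·H))/2 = (−0.4256 + √32516)/2 ≈ 89.948 mm ≈ 89.9 mm.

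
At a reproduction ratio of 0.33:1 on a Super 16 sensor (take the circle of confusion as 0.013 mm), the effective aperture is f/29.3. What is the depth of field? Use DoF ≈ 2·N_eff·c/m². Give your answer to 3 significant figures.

At magnification m, DoF ≈ 2·N_eff·c/m² = 2 × 29.3 × 0.013 / 0.33² = 0.7618 / 0.1089 ≈ 7 mm.

7.00 mm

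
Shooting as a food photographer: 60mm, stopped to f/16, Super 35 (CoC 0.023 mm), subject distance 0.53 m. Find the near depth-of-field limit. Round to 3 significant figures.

Hyperfocal distance H = f²/(N·c) + f = 60²/(16 × 0.023) + 60 = 3600/0.368 + 60 ≈ 9842.6 mm ≈ 9.843 m.
Near limit Dn = s·(H − f)/(H + s − 2f) = 530 × (9842.6 − 60) / (9842.6 + 530 − 2 × 60) = 530 × 9782.6 / 10252.6 ≈ 505.70 mm ≈ 0.506 m.

0.506 m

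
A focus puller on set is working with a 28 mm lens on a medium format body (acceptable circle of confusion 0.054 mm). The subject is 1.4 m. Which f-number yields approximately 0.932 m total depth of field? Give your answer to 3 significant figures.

f/3.20

Write h = H − f = f²/(N·c). The thin-lens limits are Dn = s·h/(h + (s−f)) and Df = s·h/(h − (s−f)), so DoF = Df − Dn = 2·s·(s−f)·h / (h² − (s−f)²).
That is a quadratic in h: DoF·h² − 2·s·(s−f)·h − DoF·(s−f)² = 0 ⇒ h = (s−f)·(s + √(s² + DoF²)) / DoF = 1372 × (1400 + √(1400² + 932²)) / 932 = 1372 × (1400 + 1681.85) / 932 ≈ 4536.8 mm.
Then N = f²/(c·h) = 28² / (0.054 × 4536.8) = 784 / 244.99 ≈ 3.20.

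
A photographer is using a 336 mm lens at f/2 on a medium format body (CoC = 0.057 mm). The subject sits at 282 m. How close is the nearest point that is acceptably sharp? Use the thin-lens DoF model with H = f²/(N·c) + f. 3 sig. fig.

Hyperfocal distance H = f²/(N·c) + f = 336²/(2 × 0.057) + 336 = 112896/0.114 + 336 ≈ 990651.8 mm ≈ 990.7 m.
Near limit Dn = s·(H − f)/(H + s − 2f) = 282000 × (990651.8 − 336) / (990651.8 + 282000 − 2 × 336) = 282000 × 990315.8 / 1271979.8 ≈ 219555 mm ≈ 220 m.

220 m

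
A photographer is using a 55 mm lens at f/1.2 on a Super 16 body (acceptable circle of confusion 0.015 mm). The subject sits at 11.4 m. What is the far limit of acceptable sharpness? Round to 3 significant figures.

12.2 m

Hyperfocal distance H = f²/(N·c) + f = 55²/(1.2 × 0.015) + 55 = 3025/0.018 + 55 ≈ 168110.6 mm ≈ 168.1 m.
Far limit Df = s·(H − f)/(H − s) = 11400 × (168110.6 − 55) / (168110.6 − 11400) = 11400 × 168055.6 / 156710.6 ≈ 12225 mm ≈ 12.2 m.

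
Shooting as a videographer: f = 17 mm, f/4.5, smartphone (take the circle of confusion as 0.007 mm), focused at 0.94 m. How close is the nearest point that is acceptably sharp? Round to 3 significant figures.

0.854 m

Hyperfocal distance H = f²/(N·c) + f = 17²/(4.5 × 0.007) + 17 = 289/0.0315 + 17 ≈ 9191.6 mm ≈ 9.192 m.
Near limit Dn = s·(H − f)/(H + s − 2f) = 940 × (9191.6 − 17) / (9191.6 + 940 − 2 × 17) = 940 × 9174.6 / 10097.6 ≈ 854.08 mm ≈ 0.854 m.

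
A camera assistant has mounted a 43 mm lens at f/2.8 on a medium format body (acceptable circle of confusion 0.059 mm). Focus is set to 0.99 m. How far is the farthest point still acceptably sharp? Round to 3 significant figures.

Hyperfocal distance H = f²/(N·c) + f = 43²/(2.8 × 0.059) + 43 = 1849/0.1652 + 43 ≈ 11235.5 mm ≈ 11.24 m.
Far limit Df = s·(H − f)/(H − s) = 990 × (11235.5 − 43) / (11235.5 − 990) = 990 × 11192.5 / 10245.5 ≈ 1081.5 mm ≈ 1.08 m.

1.08 m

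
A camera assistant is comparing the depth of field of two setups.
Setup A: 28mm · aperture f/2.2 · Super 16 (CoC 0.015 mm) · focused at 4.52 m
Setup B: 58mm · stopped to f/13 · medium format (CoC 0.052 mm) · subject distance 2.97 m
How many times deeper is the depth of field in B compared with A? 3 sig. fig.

Setup A: H = 28²/(2.2×0.015) + 28 ≈ 23785.6 mm; DoF = Df − Dn = 5573.9 − 3801.3 ≈ 1772.6 mm.
Setup B: H = 58²/(13×0.052) + 58 ≈ 5034.3 mm; DoF = Df − Dn = 7159.6 − 1873.6 ≈ 5286.0 mm.
Ratio = 5286.0 / 1772.6 ≈ 2.98.

2.98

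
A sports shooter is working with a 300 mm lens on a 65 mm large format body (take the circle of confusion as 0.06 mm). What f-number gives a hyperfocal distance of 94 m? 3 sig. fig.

Rearrange H = f²/(N·c) + f for N: N = f² / ((H − f)·c).
N = 300² / ((94000 − 300) × 0.06) = 90000 / 5622 ≈ 16.

f/16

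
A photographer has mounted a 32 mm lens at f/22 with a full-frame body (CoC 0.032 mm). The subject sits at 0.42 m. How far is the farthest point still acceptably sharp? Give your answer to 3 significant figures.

Hyperfocal distance H = f²/(N·c) + f = 32²/(22 × 0.032) + 32 = 1024/0.704 + 32 ≈ 1486.5 mm ≈ 1.487 m.
Far limit Df = s·(H − f)/(H − s) = 420 × (1486.5 − 32) / (1486.5 − 420) = 420 × 1454.5 / 1066.5 ≈ 572.79 mm ≈ 0.573 m.

0.573 m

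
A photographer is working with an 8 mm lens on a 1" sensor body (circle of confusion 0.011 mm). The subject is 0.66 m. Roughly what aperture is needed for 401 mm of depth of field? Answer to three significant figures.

f/2.50

Write h = H − f = f²/(N·c). The thin-lens limits are Dn = s·h/(h + (s−f)) and Df = s·h/(h − (s−f)), so DoF = Df − Dn = 2·s·(s−f)·h / (h² − (s−f)²).
That is a quadratic in h: DoF·h² − 2·s·(s−f)·h − DoF·(s−f)² = 0 ⇒ h = (s−f)·(s + √(s² + DoF²)) / DoF = 652 × (660 + √(660² + 401²)) / 401 = 652 × (660 + 772.270) / 401 ≈ 2328.8 mm.
Then N = f²/(c·h) = 8² / (0.011 × 2328.8) = 64 / 25.617 ≈ 2.50.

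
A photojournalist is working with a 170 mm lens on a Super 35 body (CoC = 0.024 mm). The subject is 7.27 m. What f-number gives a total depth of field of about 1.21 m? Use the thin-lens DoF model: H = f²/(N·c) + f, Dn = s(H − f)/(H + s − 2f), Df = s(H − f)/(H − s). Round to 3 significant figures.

f/14

Write h = H − f = f²/(N·c). The thin-lens limits are Dn = s·h/(h + (s−f)) and Df = s·h/(h − (s−f)), so DoF = Df − Dn = 2·s·(s−f)·h / (h² − (s−f)²).
That is a quadratic in h: DoF·h² − 2·s·(s−f)·h − DoF·(s−f)² = 0 ⇒ h = (s−f)·(s + √(s² + DoF²)) / DoF = 7100 × (7270 + √(7270² + 1210²)) / 1210 = 7100 × (7270 + 7370.01) / 1210 ≈ 85904 mm.
Then N = f²/(c·h) = 170² / (0.024 × 85904) = 28900 / 2061.7 ≈ 14.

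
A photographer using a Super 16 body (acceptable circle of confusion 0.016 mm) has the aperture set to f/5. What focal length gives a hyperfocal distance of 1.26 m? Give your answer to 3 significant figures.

10.0 mm

From H = f²/(N·c) + f, with f ≪ H: f ≈ √(H·N·c) = √(1260 × 5 × 0.016) = √100.80 ≈ 10.04 mm.
The +f correction barely moves this — solving exactly, f² + N·c·f − N·c·H = 0 ⇒ f = (−N·c + √((N·c)² + 4·N·c·H))/2 = (−0.08 + √403.21)/2 ≈ 10.000 mm, so f ≈ 10.0 mm.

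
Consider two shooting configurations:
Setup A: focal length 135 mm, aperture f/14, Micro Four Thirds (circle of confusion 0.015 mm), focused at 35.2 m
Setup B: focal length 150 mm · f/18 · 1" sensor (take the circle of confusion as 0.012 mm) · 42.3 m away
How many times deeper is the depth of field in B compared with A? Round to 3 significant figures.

1.20

Setup A: H = 135²/(14×0.015) + 135 ≈ 86920.7 mm; DoF = Df − Dn = 59064 − 25070 ≈ 33994 mm.
Setup B: H = 150²/(18×0.012) + 150 ≈ 104316.7 mm; DoF = Df − Dn = 71049 − 30114 ≈ 40935 mm.
Ratio = 40935 / 33994 ≈ 1.20.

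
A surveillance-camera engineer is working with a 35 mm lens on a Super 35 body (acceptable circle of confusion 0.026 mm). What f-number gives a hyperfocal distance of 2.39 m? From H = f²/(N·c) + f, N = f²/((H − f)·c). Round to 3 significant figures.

f/20

Rearrange H = f²/(N·c) + f for N: N = f² / ((H − f)·c).
N = 35² / ((2390 − 35) × 0.026) = 1225 / 61.23 ≈ 20.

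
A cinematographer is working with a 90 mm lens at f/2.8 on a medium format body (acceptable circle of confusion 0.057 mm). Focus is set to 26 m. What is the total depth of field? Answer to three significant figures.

35.9 m

Hyperfocal distance H = f²/(N·c) + f = 90²/(2.8 × 0.057) + 90 = 8100/0.1596 + 90 ≈ 50841.9 mm ≈ 50.84 m.
Near limit Dn = s·(H − f)/(H + s − 2f) = 26000 × (50841.9 − 90) / (50841.9 + 26000 − 2 × 90) = 26000 × 50751.9 / 76661.9 ≈ 17213 mm.
Far limit Df = s·(H − f)/(H − s) = 26000 × (50841.9 − 90) / (50841.9 − 26000) = 26000 × 50751.9 / 24841.9 ≈ 53118 mm.
Depth of field = Df − Dn = 53118 − 17213 ≈ 35905 mm ≈ 35.9 m.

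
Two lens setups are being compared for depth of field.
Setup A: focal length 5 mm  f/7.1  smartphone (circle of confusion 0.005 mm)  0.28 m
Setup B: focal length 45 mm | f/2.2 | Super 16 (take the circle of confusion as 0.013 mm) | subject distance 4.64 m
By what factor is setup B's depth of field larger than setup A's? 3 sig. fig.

2.34

Setup A: H = 5²/(7.1×0.005) + 5 ≈ 709.2 mm; DoF = Df − Dn = 459.39 − 201.37 ≈ 258.02 mm.
Setup B: H = 45²/(2.2×0.013) + 45 ≈ 70849.2 mm; DoF = Df − Dn = 4962.02 − 4357.23 ≈ 604.79 mm.
Ratio = 604.79 / 258.02 ≈ 2.34.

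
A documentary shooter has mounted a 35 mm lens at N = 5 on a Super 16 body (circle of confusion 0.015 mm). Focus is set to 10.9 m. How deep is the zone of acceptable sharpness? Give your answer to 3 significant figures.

Hyperfocal distance H = f²/(N·c) + f = 35²/(5 × 0.015) + 35 = 1225/0.075 + 35 ≈ 16368.3 mm ≈ 16.37 m.
Near limit Dn = s·(H − f)/(H + s − 2f) = 10900 × (16368.3 − 35) / (16368.3 + 10900 − 2 × 35) = 10900 × 16333.3 / 27198.3 ≈ 6546 mm.
Far limit Df = s·(H − f)/(H − s) = 10900 × (16368.3 − 35) / (16368.3 − 10900) = 10900 × 16333.3 / 5468.3 ≈ 32557 mm.
Depth of field = Df − Dn = 32557 − 6546 ≈ 26011 mm ≈ 26.0 m.

26.0 m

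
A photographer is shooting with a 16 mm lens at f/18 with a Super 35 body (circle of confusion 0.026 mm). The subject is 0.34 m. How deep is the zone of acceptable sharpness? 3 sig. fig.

0.620 m

Hyperfocal distance H = f²/(N·c) + f = 16²/(18 × 0.026) + 16 = 256/0.468 + 16 ≈ 563.0 mm ≈ 0.563 m.
Near limit Dn = s·(H − f)/(H + s − 2f) = 340 × (563.0 − 16) / (563.0 + 340 − 2 × 16) = 340 × 547.0 / 871.0 ≈ 213.53 mm.
Far limit Df = s·(H − f)/(H − s) = 340 × (563.0 − 16) / (563.0 − 340) = 340 × 547.0 / 223.0 ≈ 833.97 mm.
Depth of field = Df − Dn = 833.97 − 213.53 ≈ 620.44 mm ≈ 0.620 m.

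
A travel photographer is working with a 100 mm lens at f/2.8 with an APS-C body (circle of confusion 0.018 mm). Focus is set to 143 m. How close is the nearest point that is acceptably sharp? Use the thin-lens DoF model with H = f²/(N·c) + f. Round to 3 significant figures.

83.1 m

Hyperfocal distance H = f²/(N·c) + f = 100²/(2.8 × 0.018) + 100 = 10000/0.0504 + 100 ≈ 198512.7 mm ≈ 198.5 m.
Near limit Dn = s·(H − f)/(H + s − 2f) = 143000 × (198512.7 − 100) / (198512.7 + 143000 − 2 × 100) = 143000 × 198412.7 / 341312.7 ≈ 83129 mm ≈ 83.1 m.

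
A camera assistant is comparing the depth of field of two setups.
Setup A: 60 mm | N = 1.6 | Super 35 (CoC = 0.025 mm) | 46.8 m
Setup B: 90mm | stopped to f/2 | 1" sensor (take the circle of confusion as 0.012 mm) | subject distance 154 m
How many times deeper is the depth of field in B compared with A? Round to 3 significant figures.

2.66

Setup A: H = 60²/(1.6×0.025) + 60 ≈ 90060.0 mm; DoF = Df − Dn = 97365 − 30803 ≈ 66562 mm.
Setup B: H = 90²/(2×0.012) + 90 ≈ 337590.0 mm; DoF = Df − Dn = 283104 − 105767 ≈ 177337 mm.
Ratio = 177337 / 66562 ≈ 2.66.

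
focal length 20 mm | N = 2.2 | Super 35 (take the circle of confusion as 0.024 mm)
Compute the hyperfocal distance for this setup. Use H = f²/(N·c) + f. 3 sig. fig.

Hyperfocal distance H = f²/(N·c) + f = 20²/(2.2 × 0.024) + 20 = 400/0.0528 + 20 ≈ 7595.8 mm ≈ 7.60 m.

7.60 m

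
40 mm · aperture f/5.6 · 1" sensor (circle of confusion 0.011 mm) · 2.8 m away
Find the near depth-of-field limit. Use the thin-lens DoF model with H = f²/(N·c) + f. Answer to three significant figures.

2.53 m

Hyperfocal distance H = f²/(N·c) + f = 40²/(5.6 × 0.011) + 40 = 1600/0.0616 + 40 ≈ 26014.0 mm ≈ 26.01 m.
Near limit Dn = s·(H − f)/(H + s − 2f) = 2800 × (26014.0 − 40) / (26014.0 + 2800 − 2 × 40) = 2800 × 25974.0 / 28734.0 ≈ 2531.1 mm ≈ 2.53 m.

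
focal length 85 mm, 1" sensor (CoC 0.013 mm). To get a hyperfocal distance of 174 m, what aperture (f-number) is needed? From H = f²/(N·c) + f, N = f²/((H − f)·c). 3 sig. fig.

Rearrange H = f²/(N·c) + f for N: N = f² / ((H − f)·c).
N = 85² / ((174000 − 85) × 0.013) = 7225 / 2261 ≈ 3.20.

f/3.20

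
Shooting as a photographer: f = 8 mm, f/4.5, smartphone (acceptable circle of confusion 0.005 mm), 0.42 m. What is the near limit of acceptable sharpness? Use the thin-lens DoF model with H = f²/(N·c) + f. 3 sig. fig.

Hyperfocal distance H = f²/(N·c) + f = 8²/(4.5 × 0.005) + 8 = 64/0.0225 + 8 ≈ 2852.4 mm ≈ 2.852 m.
Near limit Dn = s·(H − f)/(H + s − 2f) = 420 × (2852.4 − 8) / (2852.4 + 420 − 2 × 8) = 420 × 2844.4 / 3256.4 ≈ 366.86 mm.

367 mm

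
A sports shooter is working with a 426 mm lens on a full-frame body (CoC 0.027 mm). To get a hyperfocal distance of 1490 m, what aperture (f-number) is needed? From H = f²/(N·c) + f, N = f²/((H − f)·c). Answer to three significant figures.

f/4.51

Rearrange H = f²/(N·c) + f for N: N = f² / ((H − f)·c).
N = 426² / ((1490000 − 426) × 0.027) = 181476 / 40218 ≈ 4.51.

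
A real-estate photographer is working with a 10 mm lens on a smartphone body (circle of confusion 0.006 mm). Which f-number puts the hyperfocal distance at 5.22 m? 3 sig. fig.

f/3.20

Rearrange H = f²/(N·c) + f for N: N = f² / ((H − f)·c).
N = 10² / ((5220 − 10) × 0.006) = 100 / 31.26 ≈ 3.20.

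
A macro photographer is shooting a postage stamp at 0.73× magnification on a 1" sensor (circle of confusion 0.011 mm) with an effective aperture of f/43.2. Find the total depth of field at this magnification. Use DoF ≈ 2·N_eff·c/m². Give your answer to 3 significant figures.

1.78 mm

At magnification m, DoF ≈ 2·N_eff·c/m² = 2 × 43.2 × 0.011 / 0.73² = 0.9504 / 0.5329 ≈ 1.78 mm.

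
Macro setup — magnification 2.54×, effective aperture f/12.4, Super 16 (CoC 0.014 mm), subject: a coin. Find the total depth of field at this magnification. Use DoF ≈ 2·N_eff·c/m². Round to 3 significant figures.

At magnification m, DoF ≈ 2·N_eff·c/m² = 2 × 12.4 × 0.014 / 2.54² = 0.3472 / 6.452 ≈ 0.0538 mm.

0.0538 mm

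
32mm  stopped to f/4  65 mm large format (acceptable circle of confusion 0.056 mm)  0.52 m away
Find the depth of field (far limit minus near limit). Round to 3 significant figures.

112 mm

Hyperfocal distance H = f²/(N·c) + f = 32²/(4 × 0.056) + 32 = 1024/0.224 + 32 ≈ 4603.4 mm ≈ 4.603 m.
Near limit Dn = s·(H − f)/(H + s − 2f) = 520 × (4603.4 − 32) / (4603.4 + 520 − 2 × 32) = 520 × 4571.4 / 5059.4 ≈ 469.84 mm.
Far limit Df = s·(H − f)/(H − s) = 520 × (4603.4 − 32) / (4603.4 − 520) = 520 × 4571.4 / 4083.4 ≈ 582.14 mm.
Depth of field = Df − Dn = 582.14 − 469.84 ≈ 112.30 mm.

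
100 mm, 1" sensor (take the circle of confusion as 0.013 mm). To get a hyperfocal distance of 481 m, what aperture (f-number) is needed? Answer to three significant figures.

f/1.60

Rearrange H = f²/(N·c) + f for N: N = f² / ((H − f)·c).
N = 100² / ((481000 − 100) × 0.013) = 10000 / 6252 ≈ 1.60.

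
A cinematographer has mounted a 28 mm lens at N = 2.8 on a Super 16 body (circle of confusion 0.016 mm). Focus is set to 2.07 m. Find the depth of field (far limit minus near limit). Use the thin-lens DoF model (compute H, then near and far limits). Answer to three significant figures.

Hyperfocal distance H = f²/(N·c) + f = 28²/(2.8 × 0.016) + 28 = 784/0.0448 + 28 ≈ 17528.0 mm ≈ 17.53 m.
Near limit Dn = s·(H − f)/(H + s − 2f) = 2070 × (17528.0 − 28) / (17528.0 + 2070 − 2 × 28) = 2070 × 17500.0 / 19542.0 ≈ 1853.70 mm.
Far limit Df = s·(H − f)/(H − s) = 2070 × (17528.0 − 28) / (17528.0 − 2070) = 2070 × 17500.0 / 15458.0 ≈ 2343.45 mm.
Depth of field = Df − Dn = 2343.45 − 1853.70 ≈ 489.75 mm.

490 mm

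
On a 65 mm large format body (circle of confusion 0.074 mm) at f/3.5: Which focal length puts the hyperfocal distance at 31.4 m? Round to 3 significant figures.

90.1 mm

From H = f²/(N·c) + f, with f ≪ H: f ≈ √(H·N·c) = √(31400 × 3.5 × 0.074) = √8132.6 ≈ 90.18 mm.
Exact: f² + N·c·f − N·c·H = 0 ⇒ f = (−N·c + √((N·c)² + 4·N·c·H))/2 = (−0.259 + √32530)/2 ≈ 90.052 mm ≈ 90.1 mm.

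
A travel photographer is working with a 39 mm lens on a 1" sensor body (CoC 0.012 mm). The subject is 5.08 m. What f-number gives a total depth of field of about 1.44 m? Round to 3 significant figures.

Write h = H − f = f²/(N·c). The thin-lens limits are Dn = s·h/(h + (s−f)) and Df = s·h/(h − (s−f)), so DoF = Df − Dn = 2·s·(s−f)·h / (h² − (s−f)²).
That is a quadratic in h: DoF·h² − 2·s·(s−f)·h − DoF·(s−f)² = 0 ⇒ h = (s−f)·(s + √(s² + DoF²)) / DoF = 5041 × (5080 + √(5080² + 1440²)) / 1440 = 5041 × (5080 + 5280.15) / 1440 ≈ 36268 mm.
Then N = f²/(c·h) = 39² / (0.012 × 36268) = 1521 / 435.21 ≈ 3.49.

f/3.49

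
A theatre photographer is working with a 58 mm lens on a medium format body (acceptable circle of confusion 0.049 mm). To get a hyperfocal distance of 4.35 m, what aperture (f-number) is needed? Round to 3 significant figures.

f/16

Rearrange H = f²/(N·c) + f for N: N = f² / ((H − f)·c).
N = 58² / ((4350 − 58) × 0.049) = 3364 / 210.3 ≈ 16.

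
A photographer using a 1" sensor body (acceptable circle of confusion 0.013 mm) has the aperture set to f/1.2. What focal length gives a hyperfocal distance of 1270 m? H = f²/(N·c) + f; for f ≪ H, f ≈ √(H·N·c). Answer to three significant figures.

141 mm

From H = f²/(N·c) + f, with f ≪ H: f ≈ √(H·N·c) = √(1270000 × 1.2 × 0.013) = √19812 ≈ 140.8 mm.
The +f correction barely moves this — solving exactly, f² + N·c·f − N·c·H = 0 ⇒ f = (−N·c + √((N·c)² + 4·N·c·H))/2 = (−0.0156 + √79248)/2 ≈ 140.75 mm, so f ≈ 141 mm.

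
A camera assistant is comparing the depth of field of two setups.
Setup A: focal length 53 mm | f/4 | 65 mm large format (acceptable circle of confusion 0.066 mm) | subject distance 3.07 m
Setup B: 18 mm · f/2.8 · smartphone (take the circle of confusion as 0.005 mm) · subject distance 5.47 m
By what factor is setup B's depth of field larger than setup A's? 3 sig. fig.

Setup A: H = 53²/(4×0.066) + 53 ≈ 10693.2 mm; DoF = Df − Dn = 4285.0 − 2391.8 ≈ 1893.2 mm.
Setup B: H = 18²/(2.8×0.005) + 18 ≈ 23160.9 mm; DoF = Df − Dn = 7155.8 − 4427.1 ≈ 2728.7 mm.
Ratio = 2728.7 / 1893.2 ≈ 1.44.

1.44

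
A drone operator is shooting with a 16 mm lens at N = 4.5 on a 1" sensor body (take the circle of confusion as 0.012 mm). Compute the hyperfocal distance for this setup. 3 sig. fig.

4.76 m

Hyperfocal distance H = f²/(N·c) + f = 16²/(4.5 × 0.012) + 16 = 256/0.054 + 16 ≈ 4756.7 mm ≈ 4.76 m.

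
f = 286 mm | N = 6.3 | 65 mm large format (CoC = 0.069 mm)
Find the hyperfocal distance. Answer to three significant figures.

Hyperfocal distance H = f²/(N·c) + f = 286²/(6.3 × 0.069) + 286 = 81796/0.4347 + 286 ≈ 188452.6 mm ≈ 188 m.

188 m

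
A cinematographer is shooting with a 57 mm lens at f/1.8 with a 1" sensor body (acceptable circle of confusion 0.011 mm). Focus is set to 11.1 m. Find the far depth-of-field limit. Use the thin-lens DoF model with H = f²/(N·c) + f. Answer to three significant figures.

11.9 m

Hyperfocal distance H = f²/(N·c) + f = 57²/(1.8 × 0.011) + 57 = 3249/0.0198 + 57 ≈ 164147.9 mm ≈ 164.1 m.
Far limit Df = s·(H − f)/(H − s) = 11100 × (164147.9 − 57) / (164147.9 − 11100) = 11100 × 164090.9 / 153047.9 ≈ 11901 mm ≈ 11.9 m.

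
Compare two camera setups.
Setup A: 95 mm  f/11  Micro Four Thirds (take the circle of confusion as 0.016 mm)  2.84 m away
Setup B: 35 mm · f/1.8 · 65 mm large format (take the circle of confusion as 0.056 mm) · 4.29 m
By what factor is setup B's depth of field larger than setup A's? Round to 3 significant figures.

11.2

Setup A: H = 95²/(11×0.016) + 95 ≈ 51373.4 mm; DoF = Df − Dn = 3000.63 − 2695.70 ≈ 304.93 mm.
Setup B: H = 35²/(1.8×0.056) + 35 ≈ 12187.8 mm; DoF = Df − Dn = 6601.3 − 3177.5 ≈ 3423.8 mm.
Ratio = 3423.8 / 304.93 ≈ 11.2.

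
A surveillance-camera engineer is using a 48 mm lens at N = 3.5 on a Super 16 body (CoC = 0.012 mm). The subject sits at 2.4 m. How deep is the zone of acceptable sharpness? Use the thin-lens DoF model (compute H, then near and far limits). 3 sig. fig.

206 mm

Hyperfocal distance H = f²/(N·c) + f = 48²/(3.5 × 0.012) + 48 = 2304/0.042 + 48 ≈ 54905.1 mm ≈ 54.91 m.
Near limit Dn = s·(H − f)/(H + s − 2f) = 2400 × (54905.1 − 48) / (54905.1 + 2400 − 2 × 48) = 2400 × 54857.1 / 57209.1 ≈ 2301.33 mm.
Far limit Df = s·(H − f)/(H − s) = 2400 × (54905.1 − 48) / (54905.1 − 2400) = 2400 × 54857.1 / 52505.1 ≈ 2507.51 mm.
Depth of field = Df − Dn = 2507.51 − 2301.33 ≈ 206.18 mm.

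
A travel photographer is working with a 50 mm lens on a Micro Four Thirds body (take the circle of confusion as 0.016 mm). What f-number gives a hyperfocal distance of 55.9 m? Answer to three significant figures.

f/2.80

Rearrange H = f²/(N·c) + f for N: N = f² / ((H − f)·c).
N = 50² / ((55900 − 50) × 0.016) = 2500 / 893.6 ≈ 2.80.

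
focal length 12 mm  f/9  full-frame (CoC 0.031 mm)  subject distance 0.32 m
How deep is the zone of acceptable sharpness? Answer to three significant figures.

0.593 m

Hyperfocal distance H = f²/(N·c) + f = 12²/(9 × 0.031) + 12 = 144/0.279 + 12 ≈ 528.1 mm ≈ 0.528 m.
Near limit Dn = s·(H − f)/(H + s − 2f) = 320 × (528.1 − 12) / (528.1 + 320 − 2 × 12) = 320 × 516.1 / 824.1 ≈ 200.41 mm.
Far limit Df = s·(H − f)/(H − s) = 320 × (528.1 − 12) / (528.1 − 320) = 320 × 516.1 / 208.1 ≈ 793.55 mm.
Depth of field = Df − Dn = 793.55 − 200.41 ≈ 593.14 mm ≈ 0.593 m.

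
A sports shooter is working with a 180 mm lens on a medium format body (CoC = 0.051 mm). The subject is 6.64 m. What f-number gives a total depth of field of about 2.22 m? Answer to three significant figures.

Write h = H − f = f²/(N·c). The thin-lens limits are Dn = s·h/(h + (s−f)) and Df = s·h/(h − (s−f)), so DoF = Df − Dn = 2·s·(s−f)·h / (h² − (s−f)²).
That is a quadratic in h: DoF·h² − 2·s·(s−f)·h − DoF·(s−f)² = 0 ⇒ h = (s−f)·(s + √(s² + DoF²)) / DoF = 6460 × (6640 + √(6640² + 2220²)) / 2220 = 6460 × (6640 + 7001.29) / 2220 ≈ 39695 mm.
Then N = f²/(c·h) = 180² / (0.051 × 39695) = 32400 / 2024.4 ≈ 16.

f/16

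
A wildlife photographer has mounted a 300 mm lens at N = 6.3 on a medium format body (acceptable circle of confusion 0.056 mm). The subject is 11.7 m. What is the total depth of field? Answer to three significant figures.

1.05 m

Hyperfocal distance H = f²/(N·c) + f = 300²/(6.3 × 0.056) + 300 = 90000/0.3528 + 300 ≈ 255402.0 mm ≈ 255.4 m.
Near limit Dn = s·(H − f)/(H + s − 2f) = 11700 × (255402.0 − 300) / (255402.0 + 11700 − 2 × 300) = 11700 × 255102.0 / 266502.0 ≈ 11199.5 mm.
Far limit Df = s·(H − f)/(H − s) = 11700 × (255402.0 − 300) / (255402.0 − 11700) = 11700 × 255102.0 / 243702.0 ≈ 12247.3 mm.
Depth of field = Df − Dn = 12247.3 − 11199.5 ≈ 1047.8 mm ≈ 1.05 m.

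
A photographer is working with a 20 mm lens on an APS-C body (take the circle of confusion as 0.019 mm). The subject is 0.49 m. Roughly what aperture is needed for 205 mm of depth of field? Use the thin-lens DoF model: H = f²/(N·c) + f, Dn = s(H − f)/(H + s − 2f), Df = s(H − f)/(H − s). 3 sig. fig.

f/8.99

Write h = H − f = f²/(N·c). The thin-lens limits are Dn = s·h/(h + (s−f)) and Df = s·h/(h − (s−f)), so DoF = Df − Dn = 2·s·(s−f)·h / (h² − (s−f)²).
That is a quadratic in h: DoF·h² − 2·s·(s−f)·h − DoF·(s−f)² = 0 ⇒ h = (s−f)·(s + √(s² + DoF²)) / DoF = 470 × (490 + √(490² + 205²)) / 205 = 470 × (490 + 531.154) / 205 ≈ 2341.2 mm.
Then N = f²/(c·h) = 20² / (0.019 × 2341.2) = 400 / 44.482 ≈ 8.99.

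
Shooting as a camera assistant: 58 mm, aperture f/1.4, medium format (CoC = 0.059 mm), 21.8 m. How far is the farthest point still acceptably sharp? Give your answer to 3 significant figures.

Hyperfocal distance H = f²/(N·c) + f = 58²/(1.4 × 0.059) + 58 = 3364/0.0826 + 58 ≈ 40784.4 mm ≈ 40.78 m.
Far limit Df = s·(H − f)/(H − s) = 21800 × (40784.4 − 58) / (40784.4 − 21800) = 21800 × 40726.4 / 18984.4 ≈ 46767 mm ≈ 46.8 m.

46.8 m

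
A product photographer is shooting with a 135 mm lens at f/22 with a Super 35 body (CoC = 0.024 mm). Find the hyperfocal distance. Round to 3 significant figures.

34.7 m

Hyperfocal distance H = f²/(N·c) + f = 135²/(22 × 0.024) + 135 = 18225/0.528 + 135 ≈ 34652.0 mm ≈ 34.7 m.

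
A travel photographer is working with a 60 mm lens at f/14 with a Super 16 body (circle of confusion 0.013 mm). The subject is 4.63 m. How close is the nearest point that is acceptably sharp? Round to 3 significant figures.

Hyperfocal distance H = f²/(N·c) + f = 60²/(14 × 0.013) + 60 = 3600/0.182 + 60 ≈ 19840.2 mm ≈ 19.84 m.
Near limit Dn = s·(H − f)/(H + s − 2f) = 4630 × (19840.2 − 60) / (19840.2 + 4630 − 2 × 60) = 4630 × 19780.2 / 24350.2 ≈ 3761.1 mm ≈ 3.76 m.

3.76 m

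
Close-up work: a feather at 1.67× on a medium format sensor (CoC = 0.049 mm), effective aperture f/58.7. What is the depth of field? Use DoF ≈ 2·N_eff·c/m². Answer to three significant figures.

2.06 mm

At magnification m, DoF ≈ 2·N_eff·c/m² = 2 × 58.7 × 0.049 / 1.67² = 5.753 / 2.789 ≈ 2.06 mm.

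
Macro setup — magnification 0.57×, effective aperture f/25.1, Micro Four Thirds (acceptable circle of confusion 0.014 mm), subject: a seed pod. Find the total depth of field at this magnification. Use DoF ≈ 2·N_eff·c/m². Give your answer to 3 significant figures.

At magnification m, DoF ≈ 2·N_eff·c/m² = 2 × 25.1 × 0.014 / 0.57² = 0.7028 / 0.3249 ≈ 2.16 mm.

2.16 mm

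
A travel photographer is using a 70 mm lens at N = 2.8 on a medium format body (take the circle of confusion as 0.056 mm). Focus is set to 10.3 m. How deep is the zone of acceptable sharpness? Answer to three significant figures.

Hyperfocal distance H = f²/(N·c) + f = 70²/(2.8 × 0.056) + 70 = 4900/0.1568 + 70 ≈ 31320.0 mm ≈ 31.32 m.
Near limit Dn = s·(H − f)/(H + s − 2f) = 10300 × (31320.0 − 70) / (31320.0 + 10300 − 2 × 70) = 10300 × 31250.0 / 41480.0 ≈ 7759.8 mm.
Far limit Df = s·(H − f)/(H − s) = 10300 × (31320.0 − 70) / (31320.0 − 10300) = 10300 × 31250.0 / 21020.0 ≈ 15312.8 mm.
Depth of field = Df − Dn = 15312.8 − 7759.8 ≈ 7553.0 mm ≈ 7.55 m.

7.55 m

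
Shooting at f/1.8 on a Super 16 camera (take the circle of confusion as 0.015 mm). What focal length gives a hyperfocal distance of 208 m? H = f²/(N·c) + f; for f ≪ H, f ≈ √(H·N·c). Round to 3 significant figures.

From H = f²/(N·c) + f, with f ≪ H: f ≈ √(H·N·c) = √(208000 × 1.8 × 0.015) = √5616.0 ≈ 74.94 mm.
The +f correction barely moves this — solving exactly, f² + N·c·f − N·c·H = 0 ⇒ f = (−N·c + √((N·c)² + 4·N·c·H))/2 = (−0.027 + √22464)/2 ≈ 74.926 mm, so f ≈ 74.9 mm.

74.9 mm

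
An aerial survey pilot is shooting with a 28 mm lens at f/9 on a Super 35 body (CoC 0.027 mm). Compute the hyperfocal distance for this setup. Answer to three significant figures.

3.25 m

Hyperfocal distance H = f²/(N·c) + f = 28²/(9 × 0.027) + 28 = 784/0.243 + 28 ≈ 3254.3 mm ≈ 3.25 m.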